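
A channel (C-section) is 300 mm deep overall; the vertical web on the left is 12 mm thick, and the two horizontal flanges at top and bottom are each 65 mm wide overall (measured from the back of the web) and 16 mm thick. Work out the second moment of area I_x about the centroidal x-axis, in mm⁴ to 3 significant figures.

I_x ≈ 6.12 × 10⁷ mm⁴

Decompose the section into non-overlapping parts with the origin at the bottom-left of its bounding rectangle.
Web: 12 × 300, A = 3 600 mm², y = 150 mm, Ī = 27 000 000 mm⁴.
Top flange (beyond web): 53 × 16, A = 848 mm², y = 292 mm, Ī = 18 091 mm⁴.
Bottom flange (beyond web): 53 × 16, A = 848 mm², y = 8 mm, Ī = 18 091 mm⁴.
By symmetry the centroid is at mid-height, ȳ = 150 mm.
Transfer each piece to the centroidal x-axis using Ī + A·d² with d = y − 150:
  web: d = 0 mm → contributes +27 000 000 mm⁴
  top flange (beyond web): d = 142 mm → contributes +17 117 163 mm⁴
  bottom flange (beyond web): d = -142 mm → contributes +17 117 163 mm⁴
Total I = 61 234 325 mm⁴.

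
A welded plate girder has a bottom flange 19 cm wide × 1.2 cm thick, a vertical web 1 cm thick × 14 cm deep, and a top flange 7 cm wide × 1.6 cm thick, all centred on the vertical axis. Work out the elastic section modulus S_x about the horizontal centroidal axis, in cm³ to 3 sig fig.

S_x ≈ 200 cm³

Decompose the section into non-overlapping parts with the origin at the bottom-left of its bounding rectangle.
Bottom plate: 19 × 1.2, A = 22.8 cm², y = 0.6 cm, Ī = 2.736 cm⁴.
Web plate: 1 × 14, A = 14 cm², y = 8.2 cm, Ī = 228.67 cm⁴.
Top plate: 7 × 1.6, A = 11.2 cm², y = 16 cm, Ī = 2.3893 cm⁴.
Centroid: ȳ = ΣA·y / ΣA = 6.41 cm.
Transfer each piece to the horizontal centroidal axis using Ī + A·d² with d = y − 6.41:
  bottom plate: d = -5.81 cm → contributes +772.38 cm⁴
  web plate: d = 1.79 cm → contributes +273.52 cm⁴
  top plate: d = 9.59 cm → contributes +1032.4 cm⁴
Total I = 2078.3 cm⁴.
Extreme fibre distance c = 10.39 cm; S = I/c = 200.03 cm³.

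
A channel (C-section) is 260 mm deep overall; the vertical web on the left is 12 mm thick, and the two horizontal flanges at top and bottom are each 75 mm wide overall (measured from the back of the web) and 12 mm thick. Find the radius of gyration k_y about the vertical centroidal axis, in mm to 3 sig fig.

Treat the section as a set of non-overlapping primitives; coordinates are from the bounding-box lower-left.
Web: 12 × 260, A = 3 120 mm², x = 6 mm, Ī = 37 440 mm⁴.
Top flange (beyond web): 63 × 12, A = 756 mm², x = 43.5 mm, Ī = 250 047 mm⁴.
Bottom flange (beyond web): 63 × 12, A = 756 mm², x = 43.5 mm, Ī = 250 047 mm⁴.
Centroid: x̄ = ΣA·x / ΣA = 18.241 mm.
Transfer each piece to the vertical centroidal axis using Ī + A·d² with d = x − 18.241:
  web: d = -12.241 mm → contributes +504 942 mm⁴
  top flange (beyond web): d = 25.259 mm → contributes +732 390 mm⁴
  bottom flange (beyond web): d = 25.259 mm → contributes +732 390 mm⁴
Total I = 1 969 723 mm⁴.
Radius of gyration: k = √(I/A) = √(1 969 723 / 4 632) = 20.621 mm.

k_y ≈ 20.6 mm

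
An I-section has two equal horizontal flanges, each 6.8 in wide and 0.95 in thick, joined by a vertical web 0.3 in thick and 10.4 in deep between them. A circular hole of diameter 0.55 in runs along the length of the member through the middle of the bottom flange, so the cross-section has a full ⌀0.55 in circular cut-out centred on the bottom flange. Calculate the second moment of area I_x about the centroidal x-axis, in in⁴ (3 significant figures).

Decompose the section into non-overlapping parts with the origin at the bottom-left of its bounding rectangle.
Bottom flange: 6.8 × 0.95, A = 6.46 in², y = 0.475 in, Ī = 0.48585 in⁴.
Web: 0.3 × 10.4, A = 3.12 in², y = 6.15 in, Ī = 28.122 in⁴.
Top flange: 6.8 × 0.95, A = 6.46 in², y = 11.825 in, Ī = 0.48585 in⁴.
Hole (subtracted): ⌀0.55, A = 0.23758 in², y = 0.475 in, Ī = 0.0044918 in⁴.
Centroid: ȳ = ΣA·y / ΣA = 6.2353 in.
Transfer each piece to the centroidal x-axis using Ī + A·d² with d = y − 6.2353:
  bottom flange: d = -5.7603 in → contributes +214.84 in⁴
  web: d = -0.085321 in → contributes +28.144 in⁴
  top flange: d = 5.5897 in → contributes +202.33 in⁴
  hole: d = -5.7603 in → contributes −7.8878 in⁴
Total I = 437.42 in⁴.

I_x ≈ 437 in⁴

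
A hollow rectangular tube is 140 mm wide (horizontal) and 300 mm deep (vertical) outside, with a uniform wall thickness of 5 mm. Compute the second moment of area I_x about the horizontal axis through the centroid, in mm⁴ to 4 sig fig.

Treat the section as a set of non-overlapping primitives; coordinates are from the bounding-box lower-left.
Outer rectangle: 140 × 300, A = 42 000 mm², y = 150 mm, Ī = 315 000 000 mm⁴.
Inner void (subtracted): 130 × 290, A = 37 700 mm², y = 150 mm, Ī = 264 214 167 mm⁴.
By symmetry the centroid is at mid-height, ȳ = 150 mm.
All pieces are centred on the horizontal axis through the centroid, so I = ΣĪ (holes subtracted) = 50 785 833 mm⁴.

I_x ≈ 5.079 × 10⁷ mm⁴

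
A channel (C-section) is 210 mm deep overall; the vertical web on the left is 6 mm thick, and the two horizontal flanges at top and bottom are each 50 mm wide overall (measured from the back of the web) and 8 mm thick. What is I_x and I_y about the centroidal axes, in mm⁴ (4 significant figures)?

Treat the section as a set of non-overlapping primitives; coordinates are from the bounding-box lower-left.
Web: 6 × 210, A = 1 260 mm², y = 105 mm, Ī = 4 630 500 mm⁴.
Top flange (beyond web): 44 × 8, A = 352 mm², y = 206 mm, Ī = 1877.33 mm⁴.
Bottom flange (beyond web): 44 × 8, A = 352 mm², y = 4 mm, Ī = 1877.33 mm⁴.
By symmetry the centroid is at mid-height, ȳ = 105 mm.
Transfer each piece to the centroidal x-axis using Ī + A·d² with d = y − 105:
  web: d = 0 mm → contributes +4 630 500 mm⁴
  top flange (beyond web): d = 101 mm → contributes +3 592 629 mm⁴
  bottom flange (beyond web): d = -101 mm → contributes +3 592 629 mm⁴
Total I = 11 815 759 mm⁴.
For the y-axis: x̄ = 11.9613 mm.
Repeating about the centroidal y-axis gives I_y = 399 640 mm⁴.

I_x ≈ 1.182 × 10⁷ mm⁴, I_y ≈ 3.996 × 10⁵ mm⁴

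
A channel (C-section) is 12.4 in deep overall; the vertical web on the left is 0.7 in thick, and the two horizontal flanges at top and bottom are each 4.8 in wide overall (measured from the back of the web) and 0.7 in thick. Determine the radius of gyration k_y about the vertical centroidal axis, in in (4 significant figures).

Decompose the section into non-overlapping parts with the origin at the bottom-left of its bounding rectangle.
Web: 0.7 × 12.4, A = 8.68 in², x = 0.35 in, Ī = 0.354433 in⁴.
Top flange (beyond web): 4.1 × 0.7, A = 2.87 in², x = 2.75 in, Ī = 4.02039 in⁴.
Bottom flange (beyond web): 4.1 × 0.7, A = 2.87 in², x = 2.75 in, Ī = 4.02039 in⁴.
Centroid: x̄ = ΣA·x / ΣA = 1.30534 in.
Transfer each piece to the vertical centroidal axis using Ī + A·d² with d = x − 1.30534:
  web: d = -0.95534 in → contributes +8.27644 in⁴
  top flange (beyond web): d = 1.44466 in → contributes +10.0102 in⁴
  bottom flange (beyond web): d = 1.44466 in → contributes +10.0102 in⁴
Total I = 28.2969 in⁴.
Radius of gyration: k = √(I/A) = √(28.2969 / 14.42) = 1.40083 in.

k_y ≈ 1.401 in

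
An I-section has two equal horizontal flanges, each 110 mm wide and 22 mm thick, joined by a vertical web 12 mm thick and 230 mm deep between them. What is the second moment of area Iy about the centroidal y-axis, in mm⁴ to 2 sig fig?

Split into non-overlapping primitives; take the origin at the lower-left of the bounding box.
Bottom flange: 110 × 22, A = 2 420 mm², x = 55 mm, Ī = 2 440 167 mm⁴.
Web: 12 × 230, A = 2 760 mm², x = 55 mm, Ī = 33 120 mm⁴.
Top flange: 110 × 22, A = 2 420 mm², x = 55 mm, Ī = 2 440 167 mm⁴.
By symmetry the centroid is at mid-width, x̄ = 55 mm.
All pieces are centred on the centroidal y-axis, so I = ΣĪ = 4 913 453 mm⁴.

Iy ≈ 4.9 × 10⁶ mm⁴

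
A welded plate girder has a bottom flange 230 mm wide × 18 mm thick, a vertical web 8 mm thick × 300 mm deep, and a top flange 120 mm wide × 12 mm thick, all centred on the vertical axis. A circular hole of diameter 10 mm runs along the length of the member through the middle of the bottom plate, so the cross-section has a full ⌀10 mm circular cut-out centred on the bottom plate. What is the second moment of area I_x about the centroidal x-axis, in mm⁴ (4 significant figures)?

I_x ≈ 1.334 × 10⁸ mm⁴

Split into non-overlapping primitives; take the origin at the lower-left of the bounding box.
Bottom plate: 230 × 18, A = 4 140 mm², y = 9 mm, Ī = 111 780 mm⁴.
Web plate: 8 × 300, A = 2 400 mm², y = 168 mm, Ī = 18 000 000 mm⁴.
Top plate: 120 × 12, A = 1 440 mm², y = 324 mm, Ī = 17 280 mm⁴.
Hole (subtracted): ⌀10, A = 78.5398 mm², y = 9 mm, Ī = 490.874 mm⁴.
Centroid: ȳ = ΣA·y / ΣA = 114.702 mm.
Transfer each piece to the centroidal x-axis using Ī + A·d² with d = y − 114.702:
  bottom plate: d = -105.702 mm → contributes +46 367 623 mm⁴
  web plate: d = 53.298 mm → contributes +24 817 629 mm⁴
  top plate: d = 209.298 mm → contributes +63 097 431 mm⁴
  hole: d = -105.702 mm → contributes −878 009 mm⁴
Total I = 133 404 674 mm⁴.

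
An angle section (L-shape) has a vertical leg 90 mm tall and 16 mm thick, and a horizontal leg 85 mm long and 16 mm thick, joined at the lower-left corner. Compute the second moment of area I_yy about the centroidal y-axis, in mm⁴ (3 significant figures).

Split into non-overlapping primitives; take the origin at the lower-left of the bounding box.
Vertical leg: 16 × 90, A = 1 440 mm², x = 8 mm, Ī = 30 720 mm⁴.
Horizontal leg (remainder): 69 × 16, A = 1 104 mm², x = 50.5 mm, Ī = 438 012 mm⁴.
Centroid: x̄ = ΣA·x / ΣA = 26.443 mm.
Transfer each piece to the centroidal y-axis using Ī + A·d² with d = x − 26.443:
  vertical leg: d = -18.443 mm → contributes +520 549 mm⁴
  horizontal leg (remainder): d = 24.057 mm → contributes +1 076 919 mm⁴
Total I = 1 597 468 mm⁴.

I_yy ≈ 1.60 × 10⁶ mm⁴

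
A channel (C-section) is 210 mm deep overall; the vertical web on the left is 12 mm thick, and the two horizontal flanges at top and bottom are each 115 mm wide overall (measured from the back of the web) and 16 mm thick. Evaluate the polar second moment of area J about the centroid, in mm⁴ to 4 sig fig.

J ≈ 4.801 × 10⁷ mm⁴

Break the section into simple shapes (no overlaps), measuring from the bottom-left corner of the bounding box.
Web: 12 × 210, A = 2 520 mm², y = 105 mm, Ī = 9 261 000 mm⁴.
Top flange (beyond web): 103 × 16, A = 1 648 mm², y = 202 mm, Ī = 35157.3 mm⁴.
Bottom flange (beyond web): 103 × 16, A = 1 648 mm², y = 8 mm, Ī = 35157.3 mm⁴.
By symmetry the centroid is at mid-height, ȳ = 105 mm.
Transfer each piece to the centroidal x-axis using Ī + A·d² with d = y − 105:
  web: d = 0 mm → contributes +9 261 000 mm⁴
  top flange (beyond web): d = 97 mm → contributes +15 541 189 mm⁴
  bottom flange (beyond web): d = -97 mm → contributes +15 541 189 mm⁴
Total I = 40 343 379 mm⁴.
For the y-axis: x̄ = 38.586 mm.
Repeating about the centroidal y-axis gives I_y = 7 665 886 mm⁴.
Polar second moment: J = I_x + I_y = 48 009 264 mm⁴.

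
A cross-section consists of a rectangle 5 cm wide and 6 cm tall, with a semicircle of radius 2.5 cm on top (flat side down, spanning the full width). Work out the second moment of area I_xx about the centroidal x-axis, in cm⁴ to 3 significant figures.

I_xx ≈ 216 cm⁴

Break the section into simple shapes (no overlaps), measuring from the bottom-left corner of the bounding box.
Rectangular body: 5 × 6, A = 30 cm², y = 3 cm, Ī = 90 cm⁴.
Semicircular cap: semicircle r = 2.5, A = 9.8175 cm², y = 7.061 cm, Ī = 4.2874 cm⁴.
Centroid: ȳ = ΣA·y / ΣA = 4.0013 cm.
Transfer each piece to the centroidal x-axis using Ī + A·d² with d = y − 4.0013:
  rectangular body: d = -1.0013 cm → contributes +120.08 cm⁴
  semicircular cap: d = 3.0597 cm → contributes +96.198 cm⁴
Total I = 216.28 cm⁴.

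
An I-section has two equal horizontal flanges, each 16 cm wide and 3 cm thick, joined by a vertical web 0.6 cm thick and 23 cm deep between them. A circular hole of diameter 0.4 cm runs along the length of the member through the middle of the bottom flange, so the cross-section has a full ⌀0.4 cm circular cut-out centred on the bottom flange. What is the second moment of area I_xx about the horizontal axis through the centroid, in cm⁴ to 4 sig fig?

Treat the section as a set of non-overlapping primitives; coordinates are from the bounding-box lower-left.
Bottom flange: 16 × 3, A = 48 cm², y = 1.5 cm, Ī = 36 cm⁴.
Web: 0.6 × 23, A = 13.8 cm², y = 14.5 cm, Ī = 608.35 cm⁴.
Top flange: 16 × 3, A = 48 cm², y = 27.5 cm, Ī = 36 cm⁴.
Hole (subtracted): ⌀0.4, A = 0.125664 cm², y = 1.5 cm, Ī = 0.00125664 cm⁴.
Centroid: ȳ = ΣA·y / ΣA = 14.5149 cm.
Transfer each piece to the horizontal axis through the centroid using Ī + A·d² with d = y − 14.5149:
  bottom flange: d = -13.0149 cm → contributes +8166.6 cm⁴
  web: d = -0.0148953 cm → contributes +608.353 cm⁴
  top flange: d = 12.9851 cm → contributes +8129.42 cm⁴
  hole: d = -13.0149 cm → contributes −21.2871 cm⁴
Total I = 16883.1 cm⁴.

I_xx ≈ 1.688 × 10⁴ cm⁴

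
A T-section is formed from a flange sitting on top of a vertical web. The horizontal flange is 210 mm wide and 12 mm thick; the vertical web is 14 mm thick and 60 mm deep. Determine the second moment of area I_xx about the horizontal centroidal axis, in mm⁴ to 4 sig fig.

I_xx ≈ 1.099 × 10⁶ mm⁴

Break the section into simple shapes (no overlaps), measuring from the bottom-left corner of the bounding box.
Flange: 210 × 12, A = 2 520 mm², y = 66 mm, Ī = 30 240 mm⁴.
Web: 14 × 60, A = 840 mm², y = 30 mm, Ī = 252 000 mm⁴.
Centroid: ȳ = ΣA·y / ΣA = 57 mm.
Transfer each piece to the horizontal centroidal axis using Ī + A·d² with d = y − 57:
  flange: d = 9 mm → contributes +234 360 mm⁴
  web: d = -27 mm → contributes +864 360 mm⁴
Total I = 1 098 720 mm⁴.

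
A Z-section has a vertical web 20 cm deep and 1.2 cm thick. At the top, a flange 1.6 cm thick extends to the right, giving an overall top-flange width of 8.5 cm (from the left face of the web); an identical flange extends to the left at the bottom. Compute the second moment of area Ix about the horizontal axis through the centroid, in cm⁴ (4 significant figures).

Ix ≈ 2782 cm⁴

Treat the section as a set of non-overlapping primitives; coordinates are from the bounding-box lower-left.
Web: 1.2 × 20, A = 24 cm², y = 10 cm, Ī = 800 cm⁴.
Top flange (beyond web): 7.3 × 1.6, A = 11.68 cm², y = 19.2 cm, Ī = 2.49173 cm⁴.
Bottom flange (beyond web): 7.3 × 1.6, A = 11.68 cm², y = 0.8 cm, Ī = 2.49173 cm⁴.
Centroid: ȳ = ΣA·y / ΣA = 10 cm.
Transfer each piece to the horizontal axis through the centroid using Ī + A·d² with d = y − 10:
  web: d = 0 cm → contributes +800 cm⁴
  top flange (beyond web): d = 9.2 cm → contributes +991.087 cm⁴
  bottom flange (beyond web): d = -9.2 cm → contributes +991.087 cm⁴
Total I = 2782.17 cm⁴.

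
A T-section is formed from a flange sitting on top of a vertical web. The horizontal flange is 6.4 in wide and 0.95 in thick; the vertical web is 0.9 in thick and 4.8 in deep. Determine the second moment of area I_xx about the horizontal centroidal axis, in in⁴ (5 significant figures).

I_xx ≈ 29.627 in⁴

Split into non-overlapping primitives; take the origin at the lower-left of the bounding box.
Flange: 6.4 × 0.95, A = 6.08 in², y = 5.275 in, Ī = 0.4572667 in⁴.
Web: 0.9 × 4.8, A = 4.32 in², y = 2.4 in, Ī = 8.2944 in⁴.
Centroid: ȳ = ΣA·y / ΣA = 4.080769 in.
Transfer each piece to the horizontal centroidal axis using Ī + A·d² with d = y − 4.080769:
  flange: d = 1.194231 in → contributes +9.128484 in⁴
  web: d = -1.680769 in → contributes +20.49834 in⁴
Total I = 29.62682 in⁴.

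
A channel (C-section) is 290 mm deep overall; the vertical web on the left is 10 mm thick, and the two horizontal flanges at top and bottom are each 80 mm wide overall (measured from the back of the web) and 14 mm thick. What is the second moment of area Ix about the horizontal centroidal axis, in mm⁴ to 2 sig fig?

Decompose the section into non-overlapping parts with the origin at the bottom-left of its bounding rectangle.
Web: 10 × 290, A = 2 900 mm², y = 145 mm, Ī = 20 324 167 mm⁴.
Top flange (beyond web): 70 × 14, A = 980 mm², y = 283 mm, Ī = 16 007 mm⁴.
Bottom flange (beyond web): 70 × 14, A = 980 mm², y = 7 mm, Ī = 16 007 mm⁴.
By symmetry the centroid is at mid-height, ȳ = 145 mm.
Transfer each piece to the horizontal centroidal axis using Ī + A·d² with d = y − 145:
  web: d = 0 mm → contributes +20 324 167 mm⁴
  top flange (beyond web): d = 138 mm → contributes +18 679 127 mm⁴
  bottom flange (beyond web): d = -138 mm → contributes +18 679 127 mm⁴
Total I = 57 682 420 mm⁴.

Ix ≈ 5.8 × 10⁷ mm⁴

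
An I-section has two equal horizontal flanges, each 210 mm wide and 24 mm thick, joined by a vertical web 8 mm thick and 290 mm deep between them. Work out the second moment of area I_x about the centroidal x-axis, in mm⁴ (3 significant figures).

I_x ≈ 2.65 × 10⁸ mm⁴

Split into non-overlapping primitives; take the origin at the lower-left of the bounding box.
Bottom flange: 210 × 24, A = 5 040 mm², y = 12 mm, Ī = 241 920 mm⁴.
Web: 8 × 290, A = 2 320 mm², y = 169 mm, Ī = 16 259 333 mm⁴.
Top flange: 210 × 24, A = 5 040 mm², y = 326 mm, Ī = 241 920 mm⁴.
By symmetry the centroid is at mid-height, ȳ = 169 mm.
Transfer each piece to the centroidal x-axis using Ī + A·d² with d = y − 169:
  bottom flange: d = -157 mm → contributes +124 472 880 mm⁴
  web: d = 0 mm → contributes +16 259 333 mm⁴
  top flange: d = 157 mm → contributes +124 472 880 mm⁴
Total I = 265 205 093 mm⁴.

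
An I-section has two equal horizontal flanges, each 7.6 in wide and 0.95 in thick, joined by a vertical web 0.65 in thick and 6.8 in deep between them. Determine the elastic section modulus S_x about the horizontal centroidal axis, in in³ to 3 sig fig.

S_x ≈ 54.0 in³

Split into non-overlapping primitives; take the origin at the lower-left of the bounding box.
Bottom flange: 7.6 × 0.95, A = 7.22 in², y = 0.475 in, Ī = 0.543 in⁴.
Web: 0.65 × 6.8, A = 4.42 in², y = 4.35 in, Ī = 17.032 in⁴.
Top flange: 7.6 × 0.95, A = 7.22 in², y = 8.225 in, Ī = 0.543 in⁴.
By symmetry the centroid is at mid-height, ȳ = 4.35 in.
Transfer each piece to the horizontal centroidal axis using Ī + A·d² with d = y − 4.35:
  bottom flange: d = -3.875 in → contributes +108.96 in⁴
  web: d = 0 in → contributes +17.032 in⁴
  top flange: d = 3.875 in → contributes +108.96 in⁴
Total I = 234.94 in⁴.
Extreme fibre distance c = 4.35 in; S = I/c = 54.01 in³.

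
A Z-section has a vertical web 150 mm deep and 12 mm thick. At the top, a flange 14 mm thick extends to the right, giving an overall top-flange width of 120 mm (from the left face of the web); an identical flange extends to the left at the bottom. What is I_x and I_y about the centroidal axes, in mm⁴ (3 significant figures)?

I_x ≈ 1.74 × 10⁷ mm⁴, I_y ≈ 1.38 × 10⁷ mm⁴

Break the section into simple shapes (no overlaps), measuring from the bottom-left corner of the bounding box.
Web: 12 × 150, A = 1 800 mm², y = 75 mm, Ī = 3 375 000 mm⁴.
Top flange (beyond web): 108 × 14, A = 1 512 mm², y = 143 mm, Ī = 24 696 mm⁴.
Bottom flange (beyond web): 108 × 14, A = 1 512 mm², y = 7 mm, Ī = 24 696 mm⁴.
Centroid: ȳ = ΣA·y / ΣA = 75 mm.
Transfer each piece to the centroidal x-axis using Ī + A·d² with d = y − 75:
  web: d = 0 mm → contributes +3 375 000 mm⁴
  top flange (beyond web): d = 68 mm → contributes +7 016 184 mm⁴
  bottom flange (beyond web): d = -68 mm → contributes +7 016 184 mm⁴
Total I = 17 407 368 mm⁴.
For the y-axis: x̄ = 114 mm.
Repeating about the centroidal y-axis gives I_y = 13 847 328 mm⁴.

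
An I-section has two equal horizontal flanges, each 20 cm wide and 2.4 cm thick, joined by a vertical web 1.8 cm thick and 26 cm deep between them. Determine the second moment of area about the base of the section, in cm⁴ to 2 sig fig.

I_base ≈ 5.6 × 10⁴ cm⁴

Break the section into simple shapes (no overlaps), measuring from the bottom-left corner of the bounding box.
Bottom flange: 20 × 2.4, A = 48 cm², y = 1.2 cm, Ī = 23.04 cm⁴.
Web: 1.8 × 26, A = 46.8 cm², y = 15.4 cm, Ī = 2 636 cm⁴.
Top flange: 20 × 2.4, A = 48 cm², y = 29.6 cm, Ī = 23.04 cm⁴.
Transfer each piece to a horizontal axis along the bottom face using Ī + A·d² with d = y − 0:
  bottom flange: d = 1.2 cm → contributes +92.16 cm⁴
  web: d = 15.4 cm → contributes +13 735 cm⁴
  top flange: d = 29.6 cm → contributes +42 079 cm⁴
Total I = 55 906 cm⁴.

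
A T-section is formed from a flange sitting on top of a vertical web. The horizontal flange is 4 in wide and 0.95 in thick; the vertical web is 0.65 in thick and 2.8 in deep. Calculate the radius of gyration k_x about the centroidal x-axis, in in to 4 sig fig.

Decompose the section into non-overlapping parts with the origin at the bottom-left of its bounding rectangle.
Flange: 4 × 0.95, A = 3.8 in², y = 3.275 in, Ī = 0.285792 in⁴.
Web: 0.65 × 2.8, A = 1.82 in², y = 1.4 in, Ī = 1.18907 in⁴.
Centroid: ȳ = ΣA·y / ΣA = 2.66779 in.
Transfer each piece to the centroidal x-axis using Ī + A·d² with d = y − 2.66779:
  flange: d = 0.607206 in → contributes +1.68685 in⁴
  web: d = -1.26779 in → contributes +4.11435 in⁴
Total I = 5.8012 in⁴.
Radius of gyration: k = √(I/A) = √(5.8012 / 5.62) = 1.01599 in.

k_x ≈ 1.016 in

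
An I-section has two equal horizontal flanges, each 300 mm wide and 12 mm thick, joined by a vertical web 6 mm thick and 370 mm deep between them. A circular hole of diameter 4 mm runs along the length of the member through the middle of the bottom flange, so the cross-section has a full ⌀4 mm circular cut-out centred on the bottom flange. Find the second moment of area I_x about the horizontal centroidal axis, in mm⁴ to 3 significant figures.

I_x ≈ 2.88 × 10⁸ mm⁴

Treat the section as a set of non-overlapping primitives; coordinates are from the bounding-box lower-left.
Bottom flange: 300 × 12, A = 3 600 mm², y = 6 mm, Ī = 43 200 mm⁴.
Web: 6 × 370, A = 2 220 mm², y = 197 mm, Ī = 25 326 500 mm⁴.
Top flange: 300 × 12, A = 3 600 mm², y = 388 mm, Ī = 43 200 mm⁴.
Hole (subtracted): ⌀4, A = 12.566 mm², y = 6 mm, Ī = 12.566 mm⁴.
Centroid: ȳ = ΣA·y / ΣA = 197.26 mm.
Transfer each piece to the horizontal centroidal axis using Ī + A·d² with d = y − 197.26:
  bottom flange: d = -191.26 mm → contributes +131 725 898 mm⁴
  web: d = -0.25514 mm → contributes +25 326 645 mm⁴
  top flange: d = 190.74 mm → contributes +131 024 171 mm⁴
  hole: d = -191.26 mm → contributes −459 672 mm⁴
Total I = 287 617 041 mm⁴.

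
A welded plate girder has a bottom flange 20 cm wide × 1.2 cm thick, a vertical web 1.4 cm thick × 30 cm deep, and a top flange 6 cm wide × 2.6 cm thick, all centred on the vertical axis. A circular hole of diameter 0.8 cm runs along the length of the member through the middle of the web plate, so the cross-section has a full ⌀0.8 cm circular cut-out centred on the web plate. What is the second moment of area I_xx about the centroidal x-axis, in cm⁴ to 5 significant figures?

I_xx ≈ 1.2969 × 10⁴ cm⁴

Decompose the section into non-overlapping parts with the origin at the bottom-left of its bounding rectangle.
Bottom plate: 20 × 1.2, A = 24 cm², y = 0.6 cm, Ī = 2.88 cm⁴.
Web plate: 1.4 × 30, A = 42 cm², y = 16.2 cm, Ī = 3 150 cm⁴.
Top plate: 6 × 2.6, A = 15.6 cm², y = 32.5 cm, Ī = 8.788 cm⁴.
Hole (subtracted): ⌀0.8, A = 0.5026548 cm², y = 16.2 cm, Ī = 0.02010619 cm⁴.
Centroid: ȳ = ΣA·y / ΣA = 14.71882 cm.
Transfer each piece to the centroidal x-axis using Ī + A·d² with d = y − 14.71882:
  bottom plate: d = -14.11882 cm → contributes +4787.064 cm⁴
  web plate: d = 1.481183 cm → contributes +3242.144 cm⁴
  top plate: d = 17.78118 cm → contributes +4941.047 cm⁴
  hole: d = 1.481183 cm → contributes −1.122882 cm⁴
Total I = 12969.13 cm⁴.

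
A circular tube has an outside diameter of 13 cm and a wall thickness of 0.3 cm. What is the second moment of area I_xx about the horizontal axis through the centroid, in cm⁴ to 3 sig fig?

Treat the section as a set of non-overlapping primitives; coordinates are from the bounding-box lower-left.
Outer circle: ⌀13, A = 132.73 cm², y = 6.5 cm, Ī = 1 402 cm⁴.
Bore (subtracted): ⌀12.4, A = 120.76 cm², y = 6.5 cm, Ī = 1160.5 cm⁴.
By symmetry the centroid is at mid-height, ȳ = 6.5 cm.
All pieces are centred on the horizontal axis through the centroid, so I = ΣĪ (holes subtracted) = 241.45 cm⁴.

I_xx ≈ 241 cm⁴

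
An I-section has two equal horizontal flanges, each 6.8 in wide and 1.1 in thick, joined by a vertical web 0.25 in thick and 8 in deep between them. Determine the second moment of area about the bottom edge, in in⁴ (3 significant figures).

Treat the section as a set of non-overlapping primitives; coordinates are from the bounding-box lower-left.
Bottom flange: 6.8 × 1.1, A = 7.48 in², y = 0.55 in, Ī = 0.75423 in⁴.
Web: 0.25 × 8, A = 2 in², y = 5.1 in, Ī = 10.667 in⁴.
Top flange: 6.8 × 1.1, A = 7.48 in², y = 9.65 in, Ī = 0.75423 in⁴.
Transfer each piece to the bottom edge using Ī + A·d² with d = y − 0:
  bottom flange: d = 0.55 in → contributes +3.0169 in⁴
  web: d = 5.1 in → contributes +62.687 in⁴
  top flange: d = 9.65 in → contributes +697.31 in⁴
Total I = 763.01 in⁴.

I_base ≈ 763 in⁴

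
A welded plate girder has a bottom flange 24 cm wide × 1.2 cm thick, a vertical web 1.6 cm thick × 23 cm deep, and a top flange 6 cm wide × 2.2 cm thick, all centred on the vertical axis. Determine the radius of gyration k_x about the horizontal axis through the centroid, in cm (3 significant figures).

Break the section into simple shapes (no overlaps), measuring from the bottom-left corner of the bounding box.
Bottom plate: 24 × 1.2, A = 28.8 cm², y = 0.6 cm, Ī = 3.456 cm⁴.
Web plate: 1.6 × 23, A = 36.8 cm², y = 12.7 cm, Ī = 1622.3 cm⁴.
Top plate: 6 × 2.2, A = 13.2 cm², y = 25.3 cm, Ī = 5.324 cm⁴.
Centroid: ȳ = ΣA·y / ΣA = 10.388 cm.
Transfer each piece to the horizontal axis through the centroid using Ī + A·d² with d = y − 10.388:
  bottom plate: d = -9.7883 cm → contributes +2762.8 cm⁴
  web plate: d = 2.3117 cm → contributes +1818.9 cm⁴
  top plate: d = 14.912 cm → contributes +2940.5 cm⁴
Total I = 7522.2 cm⁴.
Radius of gyration: k = √(I/A) = √(7522.2 / 78.8) = 9.7703 cm.

k_x ≈ 9.77 cm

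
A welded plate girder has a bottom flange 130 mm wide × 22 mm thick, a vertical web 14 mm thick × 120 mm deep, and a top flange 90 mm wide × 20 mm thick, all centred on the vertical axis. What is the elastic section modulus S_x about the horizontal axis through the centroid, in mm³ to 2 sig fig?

Break the section into simple shapes (no overlaps), measuring from the bottom-left corner of the bounding box.
Bottom plate: 130 × 22, A = 2 860 mm², y = 11 mm, Ī = 115 353 mm⁴.
Web plate: 14 × 120, A = 1 680 mm², y = 82 mm, Ī = 2 016 000 mm⁴.
Top plate: 90 × 20, A = 1 800 mm², y = 152 mm, Ī = 60 000 mm⁴.
Centroid: ȳ = ΣA·y / ΣA = 69.85 mm.
Transfer each piece to the horizontal axis through the centroid using Ī + A·d² with d = y − 69.85:
  bottom plate: d = -58.85 mm → contributes +10 018 916 mm⁴
  web plate: d = 12.15 mm → contributes +2 264 193 mm⁴
  top plate: d = 82.15 mm → contributes +12 208 873 mm⁴
Total I = 24 491 982 mm⁴.
Extreme fibre distance c = 92.15 mm; S = I/c = 265 771 mm³.

S_x ≈ 2.7 × 10⁵ mm³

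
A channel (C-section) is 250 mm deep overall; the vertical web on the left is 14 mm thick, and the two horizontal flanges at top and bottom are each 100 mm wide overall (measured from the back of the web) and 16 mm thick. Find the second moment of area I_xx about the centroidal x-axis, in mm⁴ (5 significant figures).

Decompose the section into non-overlapping parts with the origin at the bottom-left of its bounding rectangle.
Web: 14 × 250, A = 3 500 mm², y = 125 mm, Ī = 18 229 167 mm⁴.
Top flange (beyond web): 86 × 16, A = 1 376 mm², y = 242 mm, Ī = 29354.67 mm⁴.
Bottom flange (beyond web): 86 × 16, A = 1 376 mm², y = 8 mm, Ī = 29354.67 mm⁴.
By symmetry the centroid is at mid-height, ȳ = 125 mm.
Transfer each piece to the centroidal x-axis using Ī + A·d² with d = y − 125:
  web: d = 0 mm → contributes +18 229 167 mm⁴
  top flange (beyond web): d = 117 mm → contributes +18 865 419 mm⁴
  bottom flange (beyond web): d = -117 mm → contributes +18 865 419 mm⁴
Total I = 55 960 004 mm⁴.

I_xx ≈ 5.5960 × 10⁷ mm⁴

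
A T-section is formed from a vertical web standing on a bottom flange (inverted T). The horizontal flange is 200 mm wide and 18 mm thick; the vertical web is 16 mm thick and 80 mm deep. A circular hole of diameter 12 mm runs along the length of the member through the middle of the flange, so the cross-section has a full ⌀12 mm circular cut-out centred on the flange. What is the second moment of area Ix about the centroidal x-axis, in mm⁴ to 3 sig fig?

Treat the section as a set of non-overlapping primitives; coordinates are from the bounding-box lower-left.
Flange: 200 × 18, A = 3 600 mm², y = 9 mm, Ī = 97 200 mm⁴.
Web: 16 × 80, A = 1 280 mm², y = 58 mm, Ī = 682 667 mm⁴.
Hole (subtracted): ⌀12, A = 113.1 mm², y = 9 mm, Ī = 1017.9 mm⁴.
Centroid: ȳ = ΣA·y / ΣA = 22.157 mm.
Transfer each piece to the centroidal x-axis using Ī + A·d² with d = y − 22.157:
  flange: d = -13.157 mm → contributes +720 421 mm⁴
  web: d = 35.843 mm → contributes +2 327 073 mm⁴
  hole: d = -13.157 mm → contributes −20 597 mm⁴
Total I = 3 026 897 mm⁴.

Ix ≈ 3.03 × 10⁶ mm⁴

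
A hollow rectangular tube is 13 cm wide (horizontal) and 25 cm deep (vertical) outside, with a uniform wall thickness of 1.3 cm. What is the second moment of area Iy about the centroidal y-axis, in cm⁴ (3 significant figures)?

Split into non-overlapping primitives; take the origin at the lower-left of the bounding box.
Outer rectangle: 13 × 25, A = 325 cm², x = 6.5 cm, Ī = 4577.1 cm⁴.
Inner void (subtracted): 10.4 × 22.4, A = 232.96 cm², x = 6.5 cm, Ī = 2099.7 cm⁴.
By symmetry the centroid is at mid-width, x̄ = 6.5 cm.
All pieces are centred on the centroidal y-axis, so I = ΣĪ (holes subtracted) = 2477.3 cm⁴.

Iy ≈ 2480 cm⁴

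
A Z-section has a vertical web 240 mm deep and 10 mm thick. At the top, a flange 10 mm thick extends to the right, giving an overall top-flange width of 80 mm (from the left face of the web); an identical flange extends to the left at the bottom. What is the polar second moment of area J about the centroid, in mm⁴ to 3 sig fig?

J ≈ 3.29 × 10⁷ mm⁴

Split into non-overlapping primitives; take the origin at the lower-left of the bounding box.
Web: 10 × 240, A = 2 400 mm², y = 120 mm, Ī = 11 520 000 mm⁴.
Top flange (beyond web): 70 × 10, A = 700 mm², y = 235 mm, Ī = 5833.3 mm⁴.
Bottom flange (beyond web): 70 × 10, A = 700 mm², y = 5 mm, Ī = 5833.3 mm⁴.
Centroid: ȳ = ΣA·y / ΣA = 120 mm.
Transfer each piece to the centroidal x-axis using Ī + A·d² with d = y − 120:
  web: d = 0 mm → contributes +11 520 000 mm⁴
  top flange (beyond web): d = 115 mm → contributes +9 263 333 mm⁴
  bottom flange (beyond web): d = -115 mm → contributes +9 263 333 mm⁴
Total I = 30 046 667 mm⁴.
For the y-axis: x̄ = 75 mm.
Repeating about the centroidal y-axis gives I_y = 2 831 667 mm⁴.
Polar second moment: J = I_x + I_y = 32 878 333 mm⁴.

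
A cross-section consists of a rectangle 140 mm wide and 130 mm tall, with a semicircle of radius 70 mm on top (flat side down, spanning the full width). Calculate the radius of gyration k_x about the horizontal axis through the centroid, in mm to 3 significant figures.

k_x ≈ 54.5 mm

Split into non-overlapping primitives; take the origin at the lower-left of the bounding box.
Rectangular body: 140 × 130, A = 18 200 mm², y = 65 mm, Ī = 25 631 667 mm⁴.
Semicircular cap: semicircle r = 70, A = 7696.9 mm², y = 159.71 mm, Ī = 2 635 265 mm⁴.
Centroid: ȳ = ΣA·y / ΣA = 93.149 mm.
Transfer each piece to the horizontal axis through the centroid using Ī + A·d² with d = y − 93.149:
  rectangular body: d = -28.149 mm → contributes +40 052 470 mm⁴
  semicircular cap: d = 66.56 mm → contributes +36 734 520 mm⁴
Total I = 76 786 991 mm⁴.
Radius of gyration: k = √(I/A) = √(76 786 991 / 25 897) = 54.453 mm.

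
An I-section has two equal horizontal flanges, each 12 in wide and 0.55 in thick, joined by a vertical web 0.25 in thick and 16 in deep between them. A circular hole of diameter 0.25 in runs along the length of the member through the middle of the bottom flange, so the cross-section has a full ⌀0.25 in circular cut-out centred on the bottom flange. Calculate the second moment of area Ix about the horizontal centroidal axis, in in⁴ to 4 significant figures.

Ix ≈ 986.2 in⁴

Treat the section as a set of non-overlapping primitives; coordinates are from the bounding-box lower-left.
Bottom flange: 12 × 0.55, A = 6.6 in², y = 0.275 in, Ī = 0.166375 in⁴.
Web: 0.25 × 16, A = 4 in², y = 8.55 in, Ī = 85.3333 in⁴.
Top flange: 12 × 0.55, A = 6.6 in², y = 16.825 in, Ī = 0.166375 in⁴.
Hole (subtracted): ⌀0.25, A = 0.0490874 in², y = 0.275 in, Ī = 0.000191748 in⁴.
Centroid: ȳ = ΣA·y / ΣA = 8.57368 in.
Transfer each piece to the horizontal centroidal axis using Ī + A·d² with d = y − 8.57368:
  bottom flange: d = -8.29868 in → contributes +454.696 in⁴
  web: d = -0.0236838 in → contributes +85.3356 in⁴
  top flange: d = 8.25132 in → contributes +449.522 in⁴
  hole: d = -8.29868 in → contributes −3.38075 in⁴
Total I = 986.173 in⁴.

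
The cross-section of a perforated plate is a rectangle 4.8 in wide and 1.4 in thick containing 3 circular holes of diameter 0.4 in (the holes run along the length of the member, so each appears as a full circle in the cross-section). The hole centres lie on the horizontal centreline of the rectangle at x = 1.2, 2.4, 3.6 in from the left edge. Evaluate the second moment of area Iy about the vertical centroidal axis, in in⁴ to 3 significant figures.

Break the section into simple shapes (no overlaps), measuring from the bottom-left corner of the bounding box.
Plate: 4.8 × 1.4, A = 6.72 in², x = 2.4 in, Ī = 12.902 in⁴.
Hole 1 (subtracted): ⌀0.4, A = 0.12566 in², x = 1.2 in, Ī = 0.0012566 in⁴.
Hole 2 (subtracted): ⌀0.4, A = 0.12566 in², x = 2.4 in, Ī = 0.0012566 in⁴.
Hole 3 (subtracted): ⌀0.4, A = 0.12566 in², x = 3.6 in, Ī = 0.0012566 in⁴.
By symmetry the centroid is at mid-width, x̄ = 2.4 in.
Transfer each piece to the vertical centroidal axis using Ī + A·d² with d = x − 2.4:
  plate: d = 0 in → contributes +12.902 in⁴
  hole 1: d = -1.2 in → contributes −0.18221 in⁴
  hole 2: d = 0 in → contributes −0.0012566 in⁴
  hole 3: d = 1.2 in → contributes −0.18221 in⁴
Total I = 12.537 in⁴.

Iy ≈ 12.5 in⁴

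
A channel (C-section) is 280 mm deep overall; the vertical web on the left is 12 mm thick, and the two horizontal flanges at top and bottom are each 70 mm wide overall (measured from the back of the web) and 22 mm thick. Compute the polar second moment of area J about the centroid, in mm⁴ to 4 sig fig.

J ≈ 6.706 × 10⁷ mm⁴

Break the section into simple shapes (no overlaps), measuring from the bottom-left corner of the bounding box.
Web: 12 × 280, A = 3 360 mm², y = 140 mm, Ī = 21 952 000 mm⁴.
Top flange (beyond web): 58 × 22, A = 1 276 mm², y = 269 mm, Ī = 51465.3 mm⁴.
Bottom flange (beyond web): 58 × 22, A = 1 276 mm², y = 11 mm, Ī = 51465.3 mm⁴.
By symmetry the centroid is at mid-height, ȳ = 140 mm.
Transfer each piece to the centroidal x-axis using Ī + A·d² with d = y − 140:
  web: d = 0 mm → contributes +21 952 000 mm⁴
  top flange (beyond web): d = 129 mm → contributes +21 285 381 mm⁴
  bottom flange (beyond web): d = -129 mm → contributes +21 285 381 mm⁴
Total I = 64 522 763 mm⁴.
For the y-axis: x̄ = 21.1083 mm.
Repeating about the centroidal y-axis gives I_y = 2 532 461 mm⁴.
Polar second moment: J = I_x + I_y = 67 055 224 mm⁴.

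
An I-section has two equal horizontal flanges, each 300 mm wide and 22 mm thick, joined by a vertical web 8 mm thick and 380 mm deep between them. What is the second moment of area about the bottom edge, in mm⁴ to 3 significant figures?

Decompose the section into non-overlapping parts with the origin at the bottom-left of its bounding rectangle.
Bottom flange: 300 × 22, A = 6 600 mm², y = 11 mm, Ī = 266 200 mm⁴.
Web: 8 × 380, A = 3 040 mm², y = 212 mm, Ī = 36 581 333 mm⁴.
Top flange: 300 × 22, A = 6 600 mm², y = 413 mm, Ī = 266 200 mm⁴.
Transfer each piece to the bottom edge using Ī + A·d² with d = y − 0:
  bottom flange: d = 11 mm → contributes +1 064 800 mm⁴
  web: d = 212 mm → contributes +173 211 093 mm⁴
  top flange: d = 413 mm → contributes +1 126 021 600 mm⁴
Total I = 1 300 297 493 mm⁴.

I_base ≈ 1.30 × 10⁹ mm⁴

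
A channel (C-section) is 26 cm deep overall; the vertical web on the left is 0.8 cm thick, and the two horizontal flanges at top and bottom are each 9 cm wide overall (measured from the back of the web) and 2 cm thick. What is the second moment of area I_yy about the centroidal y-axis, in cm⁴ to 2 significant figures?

I_yy ≈ 440 cm⁴

Break the section into simple shapes (no overlaps), measuring from the bottom-left corner of the bounding box.
Web: 0.8 × 26, A = 20.8 cm², x = 0.4 cm, Ī = 1.109 cm⁴.
Top flange (beyond web): 8.2 × 2, A = 16.4 cm², x = 4.9 cm, Ī = 91.89 cm⁴.
Bottom flange (beyond web): 8.2 × 2, A = 16.4 cm², x = 4.9 cm, Ī = 91.89 cm⁴.
Centroid: x̄ = ΣA·x / ΣA = 3.154 cm.
Transfer each piece to the centroidal y-axis using Ī + A·d² with d = x − 3.154:
  web: d = -2.754 cm → contributes +158.8 cm⁴
  top flange (beyond web): d = 1.746 cm → contributes +141.9 cm⁴
  bottom flange (beyond web): d = 1.746 cm → contributes +141.9 cm⁴
Total I = 442.6 cm⁴.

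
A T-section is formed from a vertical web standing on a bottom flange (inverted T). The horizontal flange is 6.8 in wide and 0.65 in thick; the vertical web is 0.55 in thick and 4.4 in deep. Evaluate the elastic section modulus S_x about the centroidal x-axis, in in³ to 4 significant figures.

Treat the section as a set of non-overlapping primitives; coordinates are from the bounding-box lower-left.
Flange: 6.8 × 0.65, A = 4.42 in², y = 0.325 in, Ī = 0.155621 in⁴.
Web: 0.55 × 4.4, A = 2.42 in², y = 2.85 in, Ī = 3.90427 in⁴.
Centroid: ȳ = ΣA·y / ΣA = 1.21835 in.
Transfer each piece to the centroidal x-axis using Ī + A·d² with d = y − 1.21835:
  flange: d = -0.893348 in → contributes +3.68309 in⁴
  web: d = 1.63165 in → contributes +10.347 in⁴
Total I = 14.0301 in⁴.
Extreme fibre distance c = 3.83165 in; S = I/c = 3.66163 in³.

S_x ≈ 3.662 in³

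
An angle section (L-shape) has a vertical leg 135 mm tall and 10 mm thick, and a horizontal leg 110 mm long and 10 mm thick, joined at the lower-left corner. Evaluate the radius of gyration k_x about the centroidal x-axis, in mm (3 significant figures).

k_x ≈ 42.8 mm

Treat the section as a set of non-overlapping primitives; coordinates are from the bounding-box lower-left.
Vertical leg: 10 × 135, A = 1 350 mm², y = 67.5 mm, Ī = 2 050 313 mm⁴.
Horizontal leg (remainder): 100 × 10, A = 1 000 mm², y = 5 mm, Ī = 8333.3 mm⁴.
Centroid: ȳ = ΣA·y / ΣA = 40.904 mm.
Transfer each piece to the centroidal x-axis using Ī + A·d² with d = y − 40.904:
  vertical leg: d = 26.596 mm → contributes +3 005 213 mm⁴
  horizontal leg (remainder): d = -35.904 mm → contributes +1 297 449 mm⁴
Total I = 4 302 662 mm⁴.
Radius of gyration: k = √(I/A) = √(4 302 662 / 2 350) = 42.789 mm.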